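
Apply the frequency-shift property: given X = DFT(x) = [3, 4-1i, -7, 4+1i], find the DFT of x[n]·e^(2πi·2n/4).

Modulation property: DFT(ω_4^(-2n)·x[n]) = X[(k-2) mod 4], so circularly shift X by 2 positions.

X[k-2] = [-7, 4+1i, 3, 4-1i]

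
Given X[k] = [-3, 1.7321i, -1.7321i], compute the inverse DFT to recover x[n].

x[n] = (1/3) Σ(k=0 to 2) X[k] · e^(2πikn/3)

Computing each x[n]:
x[0] = -1
x[1] = -2
x[2] = 0

x = [-1, -2, 0]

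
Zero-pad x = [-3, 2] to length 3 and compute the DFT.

Original 2-point DFT: [-1, -5]
Zero-padded 3-point DFT provides frequency interpolation.

DFT_3([x, 0, ...]) = [-1, -4.0000-1.7321i, -4.0000+1.7321i]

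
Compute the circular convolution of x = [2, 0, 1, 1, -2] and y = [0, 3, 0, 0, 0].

(x ⊛ y)[n] = Σ(m=0 to 4) x[m] · y[(n-m) mod 5]

Computing each output sample:
(x ⊛ y)[0] = -6
(x ⊛ y)[1] = 6
(x ⊛ y)[2] = 0
(x ⊛ y)[3] = 3
(x ⊛ y)[4] = 3

x ⊛ y = [-6, 6, 0, 3, 3]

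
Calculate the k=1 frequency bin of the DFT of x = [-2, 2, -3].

X[1] = Σ(n=0 to 2) x[n] · ω_3^(1n) where ω_3 = e^(-2πi/3)
= (-2)·ω_3^0 + (2)·ω_3^1 + (-3)·ω_3^2

X[1] = -1.5000-4.3301i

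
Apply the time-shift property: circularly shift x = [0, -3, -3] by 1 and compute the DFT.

Time shift by 1: X_shifted[k] = ω_3^(1k) · X[k]
Shifted x = [-3, 0, -3]

DFT(x[n-1]) = [-6, -1.5000-2.5981i, -1.5000+2.5981i]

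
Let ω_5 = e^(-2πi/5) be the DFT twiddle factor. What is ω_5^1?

ω_5^1 = e^(-2πi·1/5)
= cos(-2π·1/5) + i·sin(-2π·1/5)
= cos(-2π/5) + i·sin(-2π/5)

ω_5^1 = cos(-2π/5) + i·sin(-2π/5) = 0.3090-0.9511i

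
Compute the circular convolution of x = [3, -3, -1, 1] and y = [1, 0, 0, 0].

(x ⊛ y)[n] = Σ(m=0 to 3) x[m] · y[(n-m) mod 4]

Computing each output sample:
(x ⊛ y)[0] = 3
(x ⊛ y)[1] = -3
(x ⊛ y)[2] = -1
(x ⊛ y)[3] = 1

x ⊛ y = [3, -3, -1, 1]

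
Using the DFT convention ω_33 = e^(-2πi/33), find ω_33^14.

ω_33^14 = e^(-2πi·14/33)
= cos(-2π·14/33) + i·sin(-2π·14/33)
= cos(-28π/33) + i·sin(-28π/33)

ω_33^14 = cos(-28π/33) + i·sin(-28π/33) = -0.8888-0.4582i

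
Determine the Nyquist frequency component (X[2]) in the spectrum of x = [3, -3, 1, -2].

X[2] = Σ(n=0 to 3) x[n] · ω_4^(2n) where ω_4 = e^(-2πi/4)
= (3)·ω_4^0 + (-3)·ω_4^2 + (1)·ω_4^4 + (-2)·ω_4^6

X[2] = 9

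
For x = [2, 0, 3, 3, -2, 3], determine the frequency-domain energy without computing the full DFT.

Parseval: Σ|x[n]|² = (1/N)Σ|X[k]|², so Σ|X[k]|² = N·Σ|x[n]|² = 6·35.0000

Σ|X[k]|² = N·Σ|x[n]|² = 6·35.0000 = 210.0000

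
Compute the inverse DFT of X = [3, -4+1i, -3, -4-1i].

x[n] = (1/4) Σ(k=0 to 3) X[k] · e^(2πikn/4)

Computing each x[n]:
x[0] = -2
x[1] = 1
x[2] = 2
x[3] = 2

x = [-2, 1, 2, 2]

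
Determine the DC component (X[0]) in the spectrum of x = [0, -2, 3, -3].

X[0] = Σ(n=0 to 3) x[n] · ω_4^0 = Σ x[n]
= (0) + (-2) + (3) + (-3)

X[0] = -2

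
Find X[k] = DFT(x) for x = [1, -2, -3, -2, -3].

X[k] = Σ(n=0 to 4) x[n] · ω_5^(nk)
where ω_5 = e^(-2πi/5)

Computing each X[k]:
X[0] = -9
X[1] = 3.5000-0.3633i
X[2] = 3.5000-1.5388i
X[3] = 3.5000+1.5388i
X[4] = 3.5000+0.3633i

X = [-9, 3.5000-0.3633i, 3.5000-1.5388i, 3.5000+1.5388i, 3.5000+0.3633i]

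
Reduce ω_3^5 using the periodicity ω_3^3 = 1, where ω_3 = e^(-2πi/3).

Since ω_3^3 = 1, powers reduce modulo 3.
5 mod 3 = 2
So ω_3^5 = ω_3^2 = e^(-2πi·2/3)

ω_3^5 = ω_3^2 = -0.5000+0.8660i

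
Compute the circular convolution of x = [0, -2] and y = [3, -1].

(x ⊛ y)[n] = Σ(m=0 to 1) x[m] · y[(n-m) mod 2]

Computing each output sample:
(x ⊛ y)[0] = 2
(x ⊛ y)[1] = -6

x ⊛ y = [2, -6]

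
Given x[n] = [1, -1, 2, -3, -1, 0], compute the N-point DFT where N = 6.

X[k] = Σ(n=0 to 5) x[n] · ω_6^(nk)
where ω_6 = e^(-2πi/6)

Computing each X[k]:
X[0] = -2
X[1] = 3.0000-1.7321i
X[2] = -2.0000+3.4641i
X[3] = 6
X[4] = -2.0000-3.4641i
X[5] = 3.0000+1.7321i

X = [-2, 3.0000-1.7321i, -2.0000+3.4641i, 6, -2.0000-3.4641i, 3.0000+1.7321i]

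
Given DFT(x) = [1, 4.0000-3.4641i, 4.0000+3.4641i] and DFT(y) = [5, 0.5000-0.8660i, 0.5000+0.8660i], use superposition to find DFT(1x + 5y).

By linearity: DFT(1x + 5y) = 1·DFT(x) + 5·DFT(y)
= 1·[1, 4.0000-3.4641i, 4.0000+3.4641i] + 5·[5, 0.5000-0.8660i, 0.5000+0.8660i]

Computing element-wise:
Z[0] = 1·(1) + 5·(5) = 26
Z[1] = 1·(4.0000-3.4641i) + 5·(0.5000-0.8660i) = 6.5000-7.7941i
Z[2] = 1·(4.0000+3.4641i) + 5·(0.5000+0.8660i) = 6.5000+7.7941i

DFT(1x + 5y) = 1·X + 5·Y = [26, 6.5000-7.7941i, 6.5000+7.7941i]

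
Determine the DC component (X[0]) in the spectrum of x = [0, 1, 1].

X[0] = Σ(n=0 to 2) x[n] · ω_3^0 = Σ x[n]
= (0) + (1) + (1)

X[0] = 2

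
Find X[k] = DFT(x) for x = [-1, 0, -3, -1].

X[k] = Σ(n=0 to 3) x[n] · ω_4^(nk)
where ω_4 = e^(-2πi/4)

Computing each X[k]:
X[0] = -5
X[1] = 2-1i
X[2] = -3
X[3] = 2+1i

X = [-5, 2-1i, -3, 2+1i]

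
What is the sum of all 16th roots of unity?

Sum of all nth roots of unity equals 0 for n > 1 (geometric series with r ≠ 1).

0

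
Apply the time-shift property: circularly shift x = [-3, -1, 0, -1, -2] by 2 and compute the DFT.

Time shift by 2: X_shifted[k] = ω_5^(2k) · X[k]
Shifted x = [-1, -2, -3, -1, 0]

DFT(x[n-2]) = [-7, 1.6180+3.0777i, -0.6180-0.7265i, -0.6180+0.7265i, 1.6180-3.0777i]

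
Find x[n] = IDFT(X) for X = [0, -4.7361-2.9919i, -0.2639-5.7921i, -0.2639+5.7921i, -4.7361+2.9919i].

x[n] = (1/5) Σ(k=0 to 4) X[k] · e^(2πikn/5)

Computing each x[n]:
x[0] = -2
x[1] = 2
x[2] = 0
x[3] = 3
x[4] = -3

x = [-2, 2, 0, 3, -3]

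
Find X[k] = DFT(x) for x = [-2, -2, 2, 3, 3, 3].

X[k] = Σ(n=0 to 5) x[n] · ω_6^(nk)
where ω_6 = e^(-2πi/6)

Computing each X[k]:
X[0] = 7
X[1] = -7.0000+5.1962i
X[2] = -2.0000+3.4641i
X[3] = -1
X[4] = -2.0000-3.4641i
X[5] = -7.0000-5.1962i

X = [7, -7.0000+5.1962i, -2.0000+3.4641i, -1, -2.0000-3.4641i, -7.0000-5.1962i]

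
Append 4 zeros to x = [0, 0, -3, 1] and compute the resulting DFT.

Original 4-point DFT: [-2, 3+1i, -4, 3-1i]
Zero-padded 8-point DFT provides frequency interpolation.

DFT_8([x, 0, ...]) = [-2, -0.7071+2.2929i, 3+1i, 0.7071-3.7071i, -4, 0.7071+3.7071i, 3-1i, -0.7071-2.2929i]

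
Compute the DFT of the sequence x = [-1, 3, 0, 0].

X[k] = Σ(n=0 to 3) x[n] · ω_4^(nk)
where ω_4 = e^(-2πi/4)

Computing each X[k]:
X[0] = 2
X[1] = -1-3i
X[2] = -4
X[3] = -1+3i

X = [2, -1-3i, -4, -1+3i]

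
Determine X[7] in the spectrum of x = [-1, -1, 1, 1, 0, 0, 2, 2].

X[7] = Σ(n=0 to 7) x[n] · ω_8^(7n) where ω_8 = e^(-2πi/8)
= (-1)·ω_8^0 + (-1)·ω_8^7 + (1)·ω_8^14 + (1)·ω_8^21 + (0)·ω_8^28 + (0)·ω_8^35 + (2)·ω_8^42 + (2)·ω_8^49

X[7] = -1.0000-2.4142i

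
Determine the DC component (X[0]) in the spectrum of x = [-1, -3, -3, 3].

X[0] = Σ(n=0 to 3) x[n] · ω_4^0 = Σ x[n]
= (-1) + (-3) + (-3) + (3)

X[0] = -4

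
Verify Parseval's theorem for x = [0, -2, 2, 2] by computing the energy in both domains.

Time domain:
Σ|x[n]|² = |0|² + |-2|² + |2|² + |2|² = 12.0000

Frequency domain:
(1/4)Σ|X[k]|² = (1/4)(|2|² + |-2+4i|² + |2|² + |-2-4i|²) = (1/4)·48.0000 = 12.0000

Both sides agree, confirming Parseval's theorem.

Σ|x[n]|² = (1/N)Σ|X[k]|² = 12.0000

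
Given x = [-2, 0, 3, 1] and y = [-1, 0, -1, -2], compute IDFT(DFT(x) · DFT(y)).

(x ⊛ y)[n] = Σ(m=0 to 3) x[m] · y[(n-m) mod 4]

Computing each output sample:
(x ⊛ y)[0] = -1
(x ⊛ y)[1] = -7
(x ⊛ y)[2] = -3
(x ⊛ y)[3] = 3

x ⊛ y = [-1, -7, -3, 3]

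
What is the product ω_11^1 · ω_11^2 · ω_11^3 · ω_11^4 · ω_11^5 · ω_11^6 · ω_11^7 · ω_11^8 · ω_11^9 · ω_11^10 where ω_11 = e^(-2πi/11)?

The primitive 11th roots of unity are ω_11^k for k coprime to 11: k ∈ {1, 2, 3, 4, 5, 6, 7, 8, 9, 10}
Their product equals the constant term of the cyclotomic polynomial Φ_11(x) up to sign.
For n ≥ 3, the product of all primitive nth roots of unity is 1. (For n=1 it is 1; for n=2 it is -1.)

1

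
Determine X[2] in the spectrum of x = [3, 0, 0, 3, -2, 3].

X[2] = Σ(n=0 to 5) x[n] · ω_6^(2n) where ω_6 = e^(-2πi/6)
= (3)·ω_6^0 + (0)·ω_6^2 + (0)·ω_6^4 + (3)·ω_6^6 + (-2)·ω_6^8 + (3)·ω_6^10

X[2] = 5.5000+4.3301i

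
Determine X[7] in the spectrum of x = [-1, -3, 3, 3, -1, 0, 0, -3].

X[7] = Σ(n=0 to 7) x[n] · ω_8^(7n) where ω_8 = e^(-2πi/8)
= (-1)·ω_8^0 + (-3)·ω_8^7 + (3)·ω_8^14 + (3)·ω_8^21 + (-1)·ω_8^28 + (0)·ω_8^35 + (0)·ω_8^42 + (-3)·ω_8^49

X[7] = -6.3640+5.1213i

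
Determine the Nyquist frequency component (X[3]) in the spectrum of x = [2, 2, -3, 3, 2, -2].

X[3] = Σ(n=0 to 5) x[n] · ω_6^(3n) where ω_6 = e^(-2πi/6)
= (2)·ω_6^0 + (2)·ω_6^3 + (-3)·ω_6^6 + (3)·ω_6^9 + (2)·ω_6^12 + (-2)·ω_6^15

X[3] = -2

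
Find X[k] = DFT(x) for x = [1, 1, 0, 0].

X[k] = Σ(n=0 to 3) x[n] · ω_4^(nk)
where ω_4 = e^(-2πi/4)

Computing each X[k]:
X[0] = 2
X[1] = 1-1i
X[2] = 0
X[3] = 1+1i

X = [2, 1-1i, 0, 1+1i]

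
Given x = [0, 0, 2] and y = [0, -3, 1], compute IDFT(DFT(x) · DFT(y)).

(x ⊛ y)[n] = Σ(m=0 to 2) x[m] · y[(n-m) mod 3]

Computing each output sample:
(x ⊛ y)[0] = -6
(x ⊛ y)[1] = 2
(x ⊛ y)[2] = 0

x ⊛ y = [-6, 2, 0]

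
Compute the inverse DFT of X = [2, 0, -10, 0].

x[n] = (1/4) Σ(k=0 to 3) X[k] · e^(2πikn/4)

Computing each x[n]:
x[0] = -2
x[1] = 3
x[2] = -2
x[3] = 3

x = [-2, 3, -2, 3]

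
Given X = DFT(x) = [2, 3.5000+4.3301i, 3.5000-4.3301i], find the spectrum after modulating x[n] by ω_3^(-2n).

Modulation property: DFT(ω_3^(-2n)·x[n]) = X[(k-2) mod 3], so circularly shift X by 2 positions.

X[k-2] = [3.5000+4.3301i, 3.5000-4.3301i, 2]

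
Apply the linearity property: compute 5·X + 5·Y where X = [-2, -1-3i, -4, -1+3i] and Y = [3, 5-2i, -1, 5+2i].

By linearity: DFT(5x + 5y) = 5·DFT(x) + 5·DFT(y)
= 5·[-2, -1-3i, -4, -1+3i] + 5·[3, 5-2i, -1, 5+2i]

Computing element-wise:
Z[0] = 5·(-2) + 5·(3) = 5
Z[1] = 5·(-1-3i) + 5·(5-2i) = 20-25i
Z[2] = 5·(-4) + 5·(-1) = -25
Z[3] = 5·(-1+3i) + 5·(5+2i) = 20+25i

DFT(5x + 5y) = 5·X + 5·Y = [5, 20-25i, -25, 20+25i]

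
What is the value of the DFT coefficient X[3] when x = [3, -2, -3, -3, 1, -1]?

X[3] = Σ(n=0 to 5) x[n] · ω_6^(3n) where ω_6 = e^(-2πi/6)
= (3)·ω_6^0 + (-2)·ω_6^3 + (-3)·ω_6^6 + (-3)·ω_6^9 + (1)·ω_6^12 + (-1)·ω_6^15

X[3] = 7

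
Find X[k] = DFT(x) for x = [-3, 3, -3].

X[k] = Σ(n=0 to 2) x[n] · ω_3^(nk)
where ω_3 = e^(-2πi/3)

Computing each X[k]:
X[0] = -3
X[1] = -3.0000-5.1962i
X[2] = -3.0000+5.1962i

X = [-3, -3.0000-5.1962i, -3.0000+5.1962i]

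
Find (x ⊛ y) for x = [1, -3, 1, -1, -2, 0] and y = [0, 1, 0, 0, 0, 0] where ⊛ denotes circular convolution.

(x ⊛ y)[n] = Σ(m=0 to 5) x[m] · y[(n-m) mod 6]

Computing each output sample:
(x ⊛ y)[0] = 0
(x ⊛ y)[1] = 1
(x ⊛ y)[2] = -3
(x ⊛ y)[3] = 1
(x ⊛ y)[4] = -1
(x ⊛ y)[5] = -2

x ⊛ y = [0, 1, -3, 1, -1, -2]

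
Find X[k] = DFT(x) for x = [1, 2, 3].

X[k] = Σ(n=0 to 2) x[n] · ω_3^(nk)
where ω_3 = e^(-2πi/3)

Computing each X[k]:
X[0] = 6
X[1] = -1.5000+0.8660i
X[2] = -1.5000-0.8660i

X = [6, -1.5000+0.8660i, -1.5000-0.8660i]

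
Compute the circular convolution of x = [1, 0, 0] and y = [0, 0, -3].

(x ⊛ y)[n] = Σ(m=0 to 2) x[m] · y[(n-m) mod 3]

Computing each output sample:
(x ⊛ y)[0] = 0
(x ⊛ y)[1] = 0
(x ⊛ y)[2] = -3

x ⊛ y = [0, 0, -3]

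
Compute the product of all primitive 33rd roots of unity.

The primitive 33rd roots of unity are ω_33^k for k coprime to 33: k ∈ {1, 2, 4, 5, 7, 8, 10, 13, 14, 16, 17, 19, 20, 23, 25, 26, 28, 29, 31, 32}
Their product equals the constant term of the cyclotomic polynomial Φ_33(x) up to sign.
For n ≥ 3, the product of all primitive nth roots of unity is 1. (For n=1 it is 1; for n=2 it is -1.)

1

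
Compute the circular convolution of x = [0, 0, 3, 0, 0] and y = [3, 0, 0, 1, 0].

(x ⊛ y)[n] = Σ(m=0 to 4) x[m] · y[(n-m) mod 5]

Computing each output sample:
(x ⊛ y)[0] = 3
(x ⊛ y)[1] = 0
(x ⊛ y)[2] = 9
(x ⊛ y)[3] = 0
(x ⊛ y)[4] = 0

x ⊛ y = [3, 0, 9, 0, 0]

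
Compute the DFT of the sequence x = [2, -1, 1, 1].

X[k] = Σ(n=0 to 3) x[n] · ω_4^(nk)
where ω_4 = e^(-2πi/4)

Computing each X[k]:
X[0] = 3
X[1] = 1+2i
X[2] = 3
X[3] = 1-2i

X = [3, 1+2i, 3, 1-2i]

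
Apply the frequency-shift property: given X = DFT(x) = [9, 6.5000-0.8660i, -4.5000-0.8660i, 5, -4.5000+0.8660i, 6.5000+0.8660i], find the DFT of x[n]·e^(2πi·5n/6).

Modulation property: DFT(ω_6^(-5n)·x[n]) = X[(k-5) mod 6], so circularly shift X by 5 positions.

X[k-5] = [6.5000-0.8660i, -4.5000-0.8660i, 5, -4.5000+0.8660i, 6.5000+0.8660i, 9]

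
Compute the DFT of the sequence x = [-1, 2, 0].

X[k] = Σ(n=0 to 2) x[n] · ω_3^(nk)
where ω_3 = e^(-2πi/3)

Computing each X[k]:
X[0] = 1
X[1] = -2.0000-1.7321i
X[2] = -2.0000+1.7321i

X = [1, -2.0000-1.7321i, -2.0000+1.7321i]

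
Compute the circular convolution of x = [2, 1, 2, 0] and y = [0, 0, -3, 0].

(x ⊛ y)[n] = Σ(m=0 to 3) x[m] · y[(n-m) mod 4]

Computing each output sample:
(x ⊛ y)[0] = -6
(x ⊛ y)[1] = 0
(x ⊛ y)[2] = -6
(x ⊛ y)[3] = -3

x ⊛ y = [-6, 0, -6, -3]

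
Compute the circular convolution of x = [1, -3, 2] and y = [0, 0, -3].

(x ⊛ y)[n] = Σ(m=0 to 2) x[m] · y[(n-m) mod 3]

Computing each output sample:
(x ⊛ y)[0] = 9
(x ⊛ y)[1] = -6
(x ⊛ y)[2] = -3

x ⊛ y = [9, -6, -3]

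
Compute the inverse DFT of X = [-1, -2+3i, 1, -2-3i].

x[n] = (1/4) Σ(k=0 to 3) X[k] · e^(2πikn/4)

Computing each x[n]:
x[0] = -1
x[1] = -2
x[2] = 1
x[3] = 1

x = [-1, -2, 1, 1]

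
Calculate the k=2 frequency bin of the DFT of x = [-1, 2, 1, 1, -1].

X[2] = Σ(n=0 to 4) x[n] · ω_5^(2n) where ω_5 = e^(-2πi/5)
= (-1)·ω_5^0 + (2)·ω_5^2 + (1)·ω_5^4 + (1)·ω_5^6 + (-1)·ω_5^8

X[2] = -1.1910-1.7634i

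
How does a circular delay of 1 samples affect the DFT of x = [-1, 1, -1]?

Time shift by 1: X_shifted[k] = ω_3^(1k) · X[k]
Shifted x = [-1, -1, 1]

DFT(x[n-1]) = [-1, -1.0000+1.7321i, -1.0000-1.7321i]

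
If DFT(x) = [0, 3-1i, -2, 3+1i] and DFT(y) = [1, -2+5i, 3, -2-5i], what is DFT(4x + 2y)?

By linearity: DFT(4x + 2y) = 4·DFT(x) + 2·DFT(y)
= 4·[0, 3-1i, -2, 3+1i] + 2·[1, -2+5i, 3, -2-5i]

Computing element-wise:
Z[0] = 4·(0) + 2·(1) = 2
Z[1] = 4·(3-1i) + 2·(-2+5i) = 8+6i
Z[2] = 4·(-2) + 2·(3) = -2
Z[3] = 4·(3+1i) + 2·(-2-5i) = 8-6i

DFT(4x + 2y) = 4·X + 2·Y = [2, 8+6i, -2, 8-6i]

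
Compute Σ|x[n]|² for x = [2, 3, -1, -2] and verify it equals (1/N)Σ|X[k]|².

Time domain:
Σ|x[n]|² = |2|² + |3|² + |-1|² + |-2|² = 18.0000

Frequency domain:
(1/4)Σ|X[k]|² = (1/4)(|2|² + |3-5i|² + |0|² + |3+5i|²) = (1/4)·72.0000 = 18.0000

Both sides agree, confirming Parseval's theorem.

Σ|x[n]|² = (1/N)Σ|X[k]|² = 18.0000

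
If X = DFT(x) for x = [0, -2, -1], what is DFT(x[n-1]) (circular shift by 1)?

Time shift by 1: X_shifted[k] = ω_3^(1k) · X[k]
Shifted x = [-1, 0, -2]

DFT(x[n-1]) = [-3, -1.7321i, 1.7321i]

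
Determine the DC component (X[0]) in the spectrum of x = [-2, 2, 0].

X[0] = Σ(n=0 to 2) x[n] · ω_3^0 = Σ x[n]
= (-2) + (2) + (0)

X[0] = 0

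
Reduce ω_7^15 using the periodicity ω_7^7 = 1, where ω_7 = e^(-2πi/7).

Since ω_7^7 = 1, powers reduce modulo 7.
15 mod 7 = 1
So ω_7^15 = ω_7^1 = e^(-2πi·1/7)

ω_7^15 = ω_7^1 = 0.6235-0.7818i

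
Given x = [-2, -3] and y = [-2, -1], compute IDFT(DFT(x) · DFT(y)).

(x ⊛ y)[n] = Σ(m=0 to 1) x[m] · y[(n-m) mod 2]

Computing each output sample:
(x ⊛ y)[0] = 7
(x ⊛ y)[1] = 8

x ⊛ y = [7, 8]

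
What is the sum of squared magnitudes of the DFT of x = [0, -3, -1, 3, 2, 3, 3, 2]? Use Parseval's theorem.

Parseval: Σ|x[n]|² = (1/N)Σ|X[k]|², so Σ|X[k]|² = N·Σ|x[n]|² = 8·45.0000

Σ|X[k]|² = N·Σ|x[n]|² = 8·45.0000 = 360.0000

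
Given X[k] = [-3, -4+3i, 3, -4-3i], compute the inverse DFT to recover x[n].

x[n] = (1/4) Σ(k=0 to 3) X[k] · e^(2πikn/4)

Computing each x[n]:
x[0] = -2
x[1] = -3
x[2] = 2
x[3] = 0

x = [-2, -3, 2, 0]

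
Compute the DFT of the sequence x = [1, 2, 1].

X[k] = Σ(n=0 to 2) x[n] · ω_3^(nk)
where ω_3 = e^(-2πi/3)

Computing each X[k]:
X[0] = 4
X[1] = -0.5000-0.8660i
X[2] = -0.5000+0.8660i

X = [4, -0.5000-0.8660i, -0.5000+0.8660i]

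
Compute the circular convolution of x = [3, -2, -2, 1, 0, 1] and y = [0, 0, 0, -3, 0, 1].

(x ⊛ y)[n] = Σ(m=0 to 5) x[m] · y[(n-m) mod 6]

Computing each output sample:
(x ⊛ y)[0] = -5
(x ⊛ y)[1] = -2
(x ⊛ y)[2] = -2
(x ⊛ y)[3] = -9
(x ⊛ y)[4] = 7
(x ⊛ y)[5] = 9

x ⊛ y = [-5, -2, -2, -9, 7, 9]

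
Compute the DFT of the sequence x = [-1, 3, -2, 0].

X[k] = Σ(n=0 to 3) x[n] · ω_4^(nk)
where ω_4 = e^(-2πi/4)

Computing each X[k]:
X[0] = 0
X[1] = 1-3i
X[2] = -6
X[3] = 1+3i

X = [0, 1-3i, -6, 1+3i]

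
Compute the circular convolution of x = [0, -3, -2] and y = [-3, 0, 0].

(x ⊛ y)[n] = Σ(m=0 to 2) x[m] · y[(n-m) mod 3]

Computing each output sample:
(x ⊛ y)[0] = 0
(x ⊛ y)[1] = 9
(x ⊛ y)[2] = 6

x ⊛ y = [0, 9, 6]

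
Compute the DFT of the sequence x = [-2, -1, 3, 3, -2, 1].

X[k] = Σ(n=0 to 5) x[n] · ω_6^(nk)
where ω_6 = e^(-2πi/6)

Computing each X[k]:
X[0] = 2
X[1] = -5.5000-2.5981i
X[2] = 0.5000+6.0622i
X[3] = -4
X[4] = 0.5000-6.0622i
X[5] = -5.5000+2.5981i

X = [2, -5.5000-2.5981i, 0.5000+6.0622i, -4, 0.5000-6.0622i, -5.5000+2.5981i]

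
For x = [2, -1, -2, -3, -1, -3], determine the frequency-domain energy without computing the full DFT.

Parseval: Σ|x[n]|² = (1/N)Σ|X[k]|², so Σ|X[k]|² = N·Σ|x[n]|² = 6·28.0000

Σ|X[k]|² = N·Σ|x[n]|² = 6·28.0000 = 168.0000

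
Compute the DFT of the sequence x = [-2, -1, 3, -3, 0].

X[k] = Σ(n=0 to 4) x[n] · ω_5^(nk)
where ω_5 = e^(-2πi/5)

Computing each X[k]:
X[0] = -3
X[1] = -2.3090-2.5757i
X[2] = -1.1910+6.2941i
X[3] = -1.1910-6.2941i
X[4] = -2.3090+2.5757i

X = [-3, -2.3090-2.5757i, -1.1910+6.2941i, -1.1910-6.2941i, -2.3090+2.5757i]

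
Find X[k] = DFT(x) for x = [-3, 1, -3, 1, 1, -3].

X[k] = Σ(n=0 to 5) x[n] · ω_6^(nk)
where ω_6 = e^(-2πi/6)

Computing each X[k]:
X[0] = -6
X[1] = -4
X[2] = -6.9282i
X[3] = -4
X[4] = 6.9282i
X[5] = -4

X = [-6, -4, -6.9282i, -4, 6.9282i, -4]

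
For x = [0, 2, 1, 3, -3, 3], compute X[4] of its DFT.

X[4] = Σ(n=0 to 5) x[n] · ω_6^(4n) where ω_6 = e^(-2πi/6)
= (0)·ω_6^0 + (2)·ω_6^4 + (1)·ω_6^8 + (3)·ω_6^12 + (-3)·ω_6^16 + (3)·ω_6^20

X[4] = 1.5000-4.3301i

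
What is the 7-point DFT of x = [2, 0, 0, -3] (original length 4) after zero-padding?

Original 4-point DFT: [-1, 2-3i, 5, 2+3i]
Zero-padded 7-point DFT provides frequency interpolation.

DFT_7([x, 0, ...]) = [-1, 4.7029+1.3017i, 0.1295-2.3455i, 2.6676+2.9248i, 2.6676-2.9248i, 0.1295+2.3455i, 4.7029-1.3017i]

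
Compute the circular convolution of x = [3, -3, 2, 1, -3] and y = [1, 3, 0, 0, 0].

(x ⊛ y)[n] = Σ(m=0 to 4) x[m] · y[(n-m) mod 5]

Computing each output sample:
(x ⊛ y)[0] = -6
(x ⊛ y)[1] = 6
(x ⊛ y)[2] = -7
(x ⊛ y)[3] = 7
(x ⊛ y)[4] = 0

x ⊛ y = [-6, 6, -7, 7, 0]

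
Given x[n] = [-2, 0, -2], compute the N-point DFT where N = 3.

X[k] = Σ(n=0 to 2) x[n] · ω_3^(nk)
where ω_3 = e^(-2πi/3)

Computing each X[k]:
X[0] = -4
X[1] = -1.0000-1.7321i
X[2] = -1.0000+1.7321i

X = [-4, -1.0000-1.7321i, -1.0000+1.7321i]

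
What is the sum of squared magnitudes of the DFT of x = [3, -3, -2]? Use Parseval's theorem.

Parseval: Σ|x[n]|² = (1/N)Σ|X[k]|², so Σ|X[k]|² = N·Σ|x[n]|² = 3·22.0000

Σ|X[k]|² = N·Σ|x[n]|² = 3·22.0000 = 66.0000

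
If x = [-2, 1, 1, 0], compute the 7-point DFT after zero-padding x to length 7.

Original 4-point DFT: [0, -3-1i, -2, -3+1i]
Zero-padded 7-point DFT provides frequency interpolation.

DFT_7([x, 0, ...]) = [0, -1.5990-1.7568i, -3.1235-0.5410i, -2.2775+0.3479i, -2.2775-0.3479i, -3.1235+0.5410i, -1.5990+1.7568i]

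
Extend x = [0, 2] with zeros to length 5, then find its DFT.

Original 2-point DFT: [2, -2]
Zero-padded 5-point DFT provides frequency interpolation.

DFT_5([x, 0, ...]) = [2, 0.6180-1.9021i, -1.6180-1.1756i, -1.6180+1.1756i, 0.6180+1.9021i]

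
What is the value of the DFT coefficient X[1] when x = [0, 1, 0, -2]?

X[1] = Σ(n=0 to 3) x[n] · ω_4^(1n) where ω_4 = e^(-2πi/4)
= (0)·ω_4^0 + (1)·ω_4^1 + (0)·ω_4^2 + (-2)·ω_4^3

X[1] = -3i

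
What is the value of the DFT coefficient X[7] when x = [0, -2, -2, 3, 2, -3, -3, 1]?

X[7] = Σ(n=0 to 7) x[n] · ω_8^(7n) where ω_8 = e^(-2πi/8)
= (0)·ω_8^0 + (-2)·ω_8^7 + (-2)·ω_8^14 + (3)·ω_8^21 + (2)·ω_8^28 + (-3)·ω_8^35 + (-3)·ω_8^42 + (1)·ω_8^49

X[7] = -2.7071+3.1213i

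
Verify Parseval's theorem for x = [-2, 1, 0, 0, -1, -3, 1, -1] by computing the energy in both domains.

Time domain:
Σ|x[n]|² = |-2|² + |1|² + |0|² + |0|² + |-1|² + |-3|² + |1|² + |-1|² = 17.0000

Frequency domain:
(1/8)Σ|X[k]|² = (1/8)(|-5|² + |1.1213-2.5355i|² + |-4+1i|² + |-3.1213-4.5355i|² + |1|² + |-3.1213+4.5355i|² + |-4-1i|² + |1.1213+2.5355i|²) = (1/8)·136.0000 = 17.0000

Both sides agree, confirming Parseval's theorem.

Σ|x[n]|² = (1/N)Σ|X[k]|² = 17.0000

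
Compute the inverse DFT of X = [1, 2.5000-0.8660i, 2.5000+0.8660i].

x[n] = (1/3) Σ(k=0 to 2) X[k] · e^(2πikn/3)

Computing each x[n]:
x[0] = 2
x[1] = 0
x[2] = -1

x = [2, 0, -1]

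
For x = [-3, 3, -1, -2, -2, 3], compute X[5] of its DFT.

X[5] = Σ(n=0 to 5) x[n] · ω_6^(5n) where ω_6 = e^(-2πi/6)
= (-3)·ω_6^0 + (3)·ω_6^5 + (-1)·ω_6^10 + (-2)·ω_6^15 + (-2)·ω_6^20 + (3)·ω_6^25

X[5] = 3.5000+0.8660i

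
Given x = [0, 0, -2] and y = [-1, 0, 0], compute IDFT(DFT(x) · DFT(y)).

(x ⊛ y)[n] = Σ(m=0 to 2) x[m] · y[(n-m) mod 3]

Computing each output sample:
(x ⊛ y)[0] = 0
(x ⊛ y)[1] = 0
(x ⊛ y)[2] = 2

x ⊛ y = [0, 0, 2]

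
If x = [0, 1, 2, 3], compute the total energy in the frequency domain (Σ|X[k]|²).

Parseval: Σ|x[n]|² = (1/N)Σ|X[k]|², so Σ|X[k]|² = N·Σ|x[n]|² = 4·14.0000

Σ|X[k]|² = N·Σ|x[n]|² = 4·14.0000 = 56.0000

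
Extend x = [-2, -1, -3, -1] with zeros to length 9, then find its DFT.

Original 4-point DFT: [-7, 1, -3, 1]
Zero-padded 9-point DFT provides frequency interpolation.

DFT_9([x, 0, ...]) = [-7, -2.7870+4.4632i, 1.1454+1.1448i, -1.0000-1.7321i, -2.8584-0.7203i, -2.8584+0.7203i, -1.0000+1.7321i, 1.1454-1.1448i, -2.7870-4.4632i]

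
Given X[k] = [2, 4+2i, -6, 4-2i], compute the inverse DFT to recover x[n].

x[n] = (1/4) Σ(k=0 to 3) X[k] · e^(2πikn/4)

Computing each x[n]:
x[0] = 1
x[1] = 1
x[2] = -3
x[3] = 3

x = [1, 1, -3, 3]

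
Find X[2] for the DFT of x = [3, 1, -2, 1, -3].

X[2] = Σ(n=0 to 4) x[n] · ω_5^(2n) where ω_5 = e^(-2πi/5)
= (3)·ω_5^0 + (1)·ω_5^2 + (-2)·ω_5^4 + (1)·ω_5^6 + (-3)·ω_5^8

X[2] = 4.3090-5.2043i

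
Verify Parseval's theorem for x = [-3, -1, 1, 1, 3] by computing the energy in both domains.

Time domain:
Σ|x[n]|² = |-3|² + |-1|² + |1|² + |1|² + |3|² = 21.0000

Frequency domain:
(1/5)Σ|X[k]|² = (1/5)(|1|² + |-4.0000+3.8042i|² + |-4.0000+2.3511i|² + |-4.0000-2.3511i|² + |-4.0000-3.8042i|²) = (1/5)·105.0000 = 21.0000

Both sides agree, confirming Parseval's theorem.

Σ|x[n]|² = (1/N)Σ|X[k]|² = 21.0000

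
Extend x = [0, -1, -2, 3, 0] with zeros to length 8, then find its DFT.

Original 5-point DFT: [0, -1.1180+3.8900i, 1.1180-4.1675i, 1.1180+4.1675i, -1.1180-3.8900i]
Zero-padded 8-point DFT provides frequency interpolation.

DFT_8([x, 0, ...]) = [0, -2.8284+0.5858i, 2+4i, 2.8284-3.4142i, -4, 2.8284+3.4142i, 2-4i, -2.8284-0.5858i]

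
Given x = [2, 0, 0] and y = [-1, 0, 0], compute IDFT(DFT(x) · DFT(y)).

(x ⊛ y)[n] = Σ(m=0 to 2) x[m] · y[(n-m) mod 3]

Computing each output sample:
(x ⊛ y)[0] = -2
(x ⊛ y)[1] = 0
(x ⊛ y)[2] = 0

x ⊛ y = [-2, 0, 0]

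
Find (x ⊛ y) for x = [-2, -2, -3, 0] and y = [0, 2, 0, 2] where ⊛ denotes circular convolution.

(x ⊛ y)[n] = Σ(m=0 to 3) x[m] · y[(n-m) mod 4]

Computing each output sample:
(x ⊛ y)[0] = -4
(x ⊛ y)[1] = -10
(x ⊛ y)[2] = -4
(x ⊛ y)[3] = -10

x ⊛ y = [-4, -10, -4, -10]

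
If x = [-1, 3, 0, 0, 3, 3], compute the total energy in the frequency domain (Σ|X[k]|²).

Parseval: Σ|x[n]|² = (1/N)Σ|X[k]|², so Σ|X[k]|² = N·Σ|x[n]|² = 6·28.0000

Σ|X[k]|² = N·Σ|x[n]|² = 6·28.0000 = 168.0000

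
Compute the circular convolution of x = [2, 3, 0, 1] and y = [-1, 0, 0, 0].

(x ⊛ y)[n] = Σ(m=0 to 3) x[m] · y[(n-m) mod 4]

Computing each output sample:
(x ⊛ y)[0] = -2
(x ⊛ y)[1] = -3
(x ⊛ y)[2] = 0
(x ⊛ y)[3] = -1

x ⊛ y = [-2, -3, 0, -1]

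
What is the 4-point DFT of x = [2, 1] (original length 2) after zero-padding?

Original 2-point DFT: [3, 1]
Zero-padded 4-point DFT provides frequency interpolation.

DFT_4([x, 0, ...]) = [3, 2-1i, 1, 2+1i]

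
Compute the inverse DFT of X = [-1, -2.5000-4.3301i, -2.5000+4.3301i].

x[n] = (1/3) Σ(k=0 to 2) X[k] · e^(2πikn/3)

Computing each x[n]:
x[0] = -2
x[1] = 3
x[2] = -2

x = [-2, 3, -2]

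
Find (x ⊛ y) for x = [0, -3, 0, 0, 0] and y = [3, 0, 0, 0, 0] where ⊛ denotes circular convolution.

(x ⊛ y)[n] = Σ(m=0 to 4) x[m] · y[(n-m) mod 5]

Computing each output sample:
(x ⊛ y)[0] = 0
(x ⊛ y)[1] = -9
(x ⊛ y)[2] = 0
(x ⊛ y)[3] = 0
(x ⊛ y)[4] = 0

x ⊛ y = [0, -9, 0, 0, 0]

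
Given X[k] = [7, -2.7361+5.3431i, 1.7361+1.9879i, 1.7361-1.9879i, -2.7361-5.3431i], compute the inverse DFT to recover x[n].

x[n] = (1/5) Σ(k=0 to 4) X[k] · e^(2πikn/5)

Computing each x[n]:
x[0] = 1
x[1] = -2
x[2] = 2
x[3] = 3
x[4] = 3

x = [1, -2, 2, 3, 3]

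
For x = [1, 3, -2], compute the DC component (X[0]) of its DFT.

X[0] = Σ(n=0 to 2) x[n] · ω_3^0 = Σ x[n]
= (1) + (3) + (-2)

X[0] = 2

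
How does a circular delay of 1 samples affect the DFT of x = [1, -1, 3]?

Time shift by 1: X_shifted[k] = ω_3^(1k) · X[k]
Shifted x = [3, 1, -1]

DFT(x[n-1]) = [3, 3.0000-1.7321i, 3.0000+1.7321i]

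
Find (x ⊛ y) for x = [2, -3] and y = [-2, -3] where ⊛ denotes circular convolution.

(x ⊛ y)[n] = Σ(m=0 to 1) x[m] · y[(n-m) mod 2]

Computing each output sample:
(x ⊛ y)[0] = 5
(x ⊛ y)[1] = 0

x ⊛ y = [5, 0]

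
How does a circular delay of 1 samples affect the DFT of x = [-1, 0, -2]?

Time shift by 1: X_shifted[k] = ω_3^(1k) · X[k]
Shifted x = [-2, -1, 0]

DFT(x[n-1]) = [-3, -1.5000+0.8660i, -1.5000-0.8660i]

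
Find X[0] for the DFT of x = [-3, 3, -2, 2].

X[0] = Σ(n=0 to 3) x[n] · ω_4^0 = Σ x[n]
= (-3) + (3) + (-2) + (2)

X[0] = 0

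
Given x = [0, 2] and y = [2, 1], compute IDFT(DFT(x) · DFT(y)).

(x ⊛ y)[n] = Σ(m=0 to 1) x[m] · y[(n-m) mod 2]

Computing each output sample:
(x ⊛ y)[0] = 2
(x ⊛ y)[1] = 4

x ⊛ y = [2, 4]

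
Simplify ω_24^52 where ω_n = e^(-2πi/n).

Since ω_24^24 = 1, powers reduce modulo 24.
52 mod 24 = 4
So ω_24^52 = ω_24^4 = e^(-2πi·4/24)

ω_24^52 = ω_24^4 = 0.5000-0.8660i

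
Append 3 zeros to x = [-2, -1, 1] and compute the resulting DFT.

Original 3-point DFT: [-2, -2.0000+1.7321i, -2.0000-1.7321i]
Zero-padded 6-point DFT provides frequency interpolation.

DFT_6([x, 0, ...]) = [-2, -3, -2.0000+1.7321i, 0, -2.0000-1.7321i, -3]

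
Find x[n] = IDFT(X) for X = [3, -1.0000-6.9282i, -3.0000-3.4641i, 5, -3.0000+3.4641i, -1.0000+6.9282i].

x[n] = (1/6) Σ(k=0 to 5) X[k] · e^(2πikn/6)

Computing each x[n]:
x[0] = 0
x[1] = 3
x[2] = 3
x[3] = -1
x[4] = 1
x[5] = -3

x = [0, 3, 3, -1, 1, -3]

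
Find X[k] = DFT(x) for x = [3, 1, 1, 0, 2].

X[k] = Σ(n=0 to 4) x[n] · ω_5^(nk)
where ω_5 = e^(-2πi/5)

Computing each X[k]:
X[0] = 7
X[1] = 3.1180+0.3633i
X[2] = 0.8820+1.5388i
X[3] = 0.8820-1.5388i
X[4] = 3.1180-0.3633i

X = [7, 3.1180+0.3633i, 0.8820+1.5388i, 0.8820-1.5388i, 3.1180-0.3633i]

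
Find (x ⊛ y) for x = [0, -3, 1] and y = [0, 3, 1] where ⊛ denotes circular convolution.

(x ⊛ y)[n] = Σ(m=0 to 2) x[m] · y[(n-m) mod 3]

Computing each output sample:
(x ⊛ y)[0] = 0
(x ⊛ y)[1] = 1
(x ⊛ y)[2] = -9

x ⊛ y = [0, 1, -9]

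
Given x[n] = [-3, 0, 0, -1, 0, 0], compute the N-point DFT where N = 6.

X[k] = Σ(n=0 to 5) x[n] · ω_6^(nk)
where ω_6 = e^(-2πi/6)

Computing each X[k]:
X[0] = -4
X[1] = -2
X[2] = -4
X[3] = -2
X[4] = -4
X[5] = -2

X = [-4, -2, -4, -2, -4, -2]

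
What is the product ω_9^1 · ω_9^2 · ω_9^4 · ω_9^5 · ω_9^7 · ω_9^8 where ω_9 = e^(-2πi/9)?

The primitive 9th roots of unity are ω_9^k for k coprime to 9: k ∈ {1, 2, 4, 5, 7, 8}
Their product equals the constant term of the cyclotomic polynomial Φ_9(x) up to sign.
For n ≥ 3, the product of all primitive nth roots of unity is 1. (For n=1 it is 1; for n=2 it is -1.)

1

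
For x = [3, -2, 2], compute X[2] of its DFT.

X[2] = Σ(n=0 to 2) x[n] · ω_3^(2n) where ω_3 = e^(-2πi/3)
= (3)·ω_3^0 + (-2)·ω_3^2 + (2)·ω_3^4

X[2] = 3.0000-3.4641i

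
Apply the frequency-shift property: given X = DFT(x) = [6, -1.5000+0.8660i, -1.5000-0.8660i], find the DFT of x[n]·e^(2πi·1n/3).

Modulation property: DFT(ω_3^(-1n)·x[n]) = X[(k-1) mod 3], so circularly shift X by 1 positions.

X[k-1] = [-1.5000-0.8660i, 6, -1.5000+0.8660i]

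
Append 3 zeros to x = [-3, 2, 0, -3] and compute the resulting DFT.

Original 4-point DFT: [-4, -3-5i, -2, -3+5i]
Zero-padded 7-point DFT provides frequency interpolation.

DFT_7([x, 0, ...]) = [-4, 0.9499-0.2620i, -5.3155-4.2954i, -4.1344+2.0570i, -4.1344-2.0570i, -5.3155+4.2954i, 0.9499+0.2620i]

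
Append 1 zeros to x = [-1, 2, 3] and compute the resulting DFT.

Original 3-point DFT: [4, -3.5000+0.8660i, -3.5000-0.8660i]
Zero-padded 4-point DFT provides frequency interpolation.

DFT_4([x, 0, ...]) = [4, -4-2i, 0, -4+2i]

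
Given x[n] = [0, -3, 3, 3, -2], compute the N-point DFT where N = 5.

X[k] = Σ(n=0 to 4) x[n] · ω_5^(nk)
where ω_5 = e^(-2πi/5)

Computing each X[k]:
X[0] = 1
X[1] = -6.3992+0.9511i
X[2] = 5.8992+0.5878i
X[3] = 5.8992-0.5878i
X[4] = -6.3992-0.9511i

X = [1, -6.3992+0.9511i, 5.8992+0.5878i, 5.8992-0.5878i, -6.3992-0.9511i]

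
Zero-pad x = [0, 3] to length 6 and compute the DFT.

Original 2-point DFT: [3, -3]
Zero-padded 6-point DFT provides frequency interpolation.

DFT_6([x, 0, ...]) = [3, 1.5000-2.5981i, -1.5000-2.5981i, -3, -1.5000+2.5981i, 1.5000+2.5981i]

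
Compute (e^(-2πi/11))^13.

Since ω_11^11 = 1, powers reduce modulo 11.
13 mod 11 = 2
So ω_11^13 = ω_11^2 = e^(-2πi·2/11)

ω_11^13 = ω_11^2 = 0.4154-0.9096i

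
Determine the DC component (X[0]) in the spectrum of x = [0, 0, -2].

X[0] = Σ(n=0 to 2) x[n] · ω_3^0 = Σ x[n]
= (0) + (0) + (-2)

X[0] = -2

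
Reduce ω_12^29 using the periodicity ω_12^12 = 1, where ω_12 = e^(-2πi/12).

Since ω_12^12 = 1, powers reduce modulo 12.
29 mod 12 = 5
So ω_12^29 = ω_12^5 = e^(-2πi·5/12)

ω_12^29 = ω_12^5 = -0.8660-0.5000i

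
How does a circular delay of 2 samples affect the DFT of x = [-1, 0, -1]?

Time shift by 2: X_shifted[k] = ω_3^(2k) · X[k]
Shifted x = [0, -1, -1]

DFT(x[n-2]) = [-2, 1, 1]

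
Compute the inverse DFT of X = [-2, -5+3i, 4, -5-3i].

x[n] = (1/4) Σ(k=0 to 3) X[k] · e^(2πikn/4)

Computing each x[n]:
x[0] = -2
x[1] = -3
x[2] = 3
x[3] = 0

x = [-2, -3, 3, 0]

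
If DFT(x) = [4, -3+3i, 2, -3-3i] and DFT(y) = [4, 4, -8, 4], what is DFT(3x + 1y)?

By linearity: DFT(3x + 1y) = 3·DFT(x) + 1·DFT(y)
= 3·[4, -3+3i, 2, -3-3i] + 1·[4, 4, -8, 4]

Computing element-wise:
Z[0] = 3·(4) + 1·(4) = 16
Z[1] = 3·(-3+3i) + 1·(4) = -5+9i
Z[2] = 3·(2) + 1·(-8) = -2
Z[3] = 3·(-3-3i) + 1·(4) = -5-9i

DFT(3x + 1y) = 3·X + 1·Y = [16, -5+9i, -2, -5-9i]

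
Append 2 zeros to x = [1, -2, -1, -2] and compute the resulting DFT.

Original 4-point DFT: [-4, 2, 4, 2]
Zero-padded 6-point DFT provides frequency interpolation.

DFT_6([x, 0, ...]) = [-4, 2.5000+2.5981i, 0.5000+0.8660i, 4, 0.5000-0.8660i, 2.5000-2.5981i]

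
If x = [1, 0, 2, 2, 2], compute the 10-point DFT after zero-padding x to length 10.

Original 5-point DFT: [7, -1.6180+1.9021i, 0.6180+1.1756i, 0.6180-1.1756i, -1.6180-1.9021i]
Zero-padded 10-point DFT provides frequency interpolation.

DFT_10([x, 0, ...]) = [7, -0.6180-4.9798i, -1.6180+1.9021i, 1.6180+0.4490i, 0.6180+1.1756i, 3, 0.6180-1.1756i, 1.6180-0.4490i, -1.6180-1.9021i, -0.6180+4.9798i]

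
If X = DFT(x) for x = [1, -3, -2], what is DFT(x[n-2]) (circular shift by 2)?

Time shift by 2: X_shifted[k] = ω_3^(2k) · X[k]
Shifted x = [-3, -2, 1]

DFT(x[n-2]) = [-4, -2.5000+2.5981i, -2.5000-2.5981i]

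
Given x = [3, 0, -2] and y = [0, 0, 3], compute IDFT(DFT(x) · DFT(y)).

(x ⊛ y)[n] = Σ(m=0 to 2) x[m] · y[(n-m) mod 3]

Computing each output sample:
(x ⊛ y)[0] = 0
(x ⊛ y)[1] = -6
(x ⊛ y)[2] = 9

x ⊛ y = [0, -6, 9]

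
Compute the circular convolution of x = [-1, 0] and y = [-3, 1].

(x ⊛ y)[n] = Σ(m=0 to 1) x[m] · y[(n-m) mod 2]

Computing each output sample:
(x ⊛ y)[0] = 3
(x ⊛ y)[1] = -1

x ⊛ y = [3, -1]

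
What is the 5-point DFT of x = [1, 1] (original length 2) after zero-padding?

Original 2-point DFT: [2, 0]
Zero-padded 5-point DFT provides frequency interpolation.

DFT_5([x, 0, ...]) = [2, 1.3090-0.9511i, 0.1910-0.5878i, 0.1910+0.5878i, 1.3090+0.9511i]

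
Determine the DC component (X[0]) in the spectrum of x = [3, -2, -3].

X[0] = Σ(n=0 to 2) x[n] · ω_3^0 = Σ x[n]
= (3) + (-2) + (-3)

X[0] = -2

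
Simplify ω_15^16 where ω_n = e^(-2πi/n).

Since ω_15^15 = 1, powers reduce modulo 15.
16 mod 15 = 1
So ω_15^16 = ω_15^1 = e^(-2πi·1/15)

ω_15^16 = ω_15^1 = 0.9135-0.4067i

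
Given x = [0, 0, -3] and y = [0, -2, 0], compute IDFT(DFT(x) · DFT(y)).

(x ⊛ y)[n] = Σ(m=0 to 2) x[m] · y[(n-m) mod 3]

Computing each output sample:
(x ⊛ y)[0] = 6
(x ⊛ y)[1] = 0
(x ⊛ y)[2] = 0

x ⊛ y = [6, 0, 0]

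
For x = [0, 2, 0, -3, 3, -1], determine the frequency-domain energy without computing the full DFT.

Parseval: Σ|x[n]|² = (1/N)Σ|X[k]|², so Σ|X[k]|² = N·Σ|x[n]|² = 6·23.0000

Σ|X[k]|² = N·Σ|x[n]|² = 6·23.0000 = 138.0000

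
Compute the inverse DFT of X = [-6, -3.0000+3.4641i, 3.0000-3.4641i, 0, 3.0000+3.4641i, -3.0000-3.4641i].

x[n] = (1/6) Σ(k=0 to 5) X[k] · e^(2πikn/6)

Computing each x[n]:
x[0] = -1
x[1] = -2
x[2] = -3
x[3] = 1
x[4] = 1
x[5] = -2

x = [-1, -2, -3, 1, 1, -2]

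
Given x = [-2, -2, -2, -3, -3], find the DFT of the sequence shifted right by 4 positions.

Time shift by 4: X_shifted[k] = ω_5^(4k) · X[k]
Shifted x = [-2, -2, -3, -3, -2]

DFT(x[n-4]) = [-12, 1.6180, -0.6180, -0.6180, 1.6180]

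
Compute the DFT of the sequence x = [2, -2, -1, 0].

X[k] = Σ(n=0 to 3) x[n] · ω_4^(nk)
where ω_4 = e^(-2πi/4)

Computing each X[k]:
X[0] = -1
X[1] = 3+2i
X[2] = 3
X[3] = 3-2i

X = [-1, 3+2i, 3, 3-2i]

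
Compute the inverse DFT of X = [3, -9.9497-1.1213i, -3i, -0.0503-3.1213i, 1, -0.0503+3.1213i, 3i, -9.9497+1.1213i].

x[n] = (1/8) Σ(k=0 to 7) X[k] · e^(2πikn/8)

Computing each x[n]:
x[0] = -2
x[1] = 0
x[2] = 0
x[3] = 2
x[4] = 3
x[5] = 2
x[6] = 1
x[7] = -3

x = [-2, 0, 0, 2, 3, 2, 1, -3]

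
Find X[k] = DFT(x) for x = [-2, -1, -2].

X[k] = Σ(n=0 to 2) x[n] · ω_3^(nk)
where ω_3 = e^(-2πi/3)

Computing each X[k]:
X[0] = -5
X[1] = -0.5000-0.8660i
X[2] = -0.5000+0.8660i

X = [-5, -0.5000-0.8660i, -0.5000+0.8660i]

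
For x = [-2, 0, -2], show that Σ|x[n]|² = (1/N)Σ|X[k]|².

Time domain:
Σ|x[n]|² = |-2|² + |0|² + |-2|² = 8.0000

Frequency domain:
(1/3)Σ|X[k]|² = (1/3)(|-4|² + |-1.0000-1.7321i|² + |-1.0000+1.7321i|²) = (1/3)·24.0000 = 8.0000

Both sides agree, confirming Parseval's theorem.

Σ|x[n]|² = (1/N)Σ|X[k]|² = 8.0000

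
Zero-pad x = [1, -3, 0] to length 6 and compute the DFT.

Original 3-point DFT: [-2, 2.5000+2.5981i, 2.5000-2.5981i]
Zero-padded 6-point DFT provides frequency interpolation.

DFT_6([x, 0, ...]) = [-2, -0.5000+2.5981i, 2.5000+2.5981i, 4, 2.5000-2.5981i, -0.5000-2.5981i]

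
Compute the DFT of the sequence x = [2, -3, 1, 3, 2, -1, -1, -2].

X[k] = Σ(n=0 to 7) x[n] · ω_8^(nk)
where ω_8 = e^(-2πi/8)

Computing each X[k]:
X[0] = 1
X[1] = -4.9497-4.1213i
X[2] = 4+5i
X[3] = 4.9497-0.1213i
X[4] = 7
X[5] = 4.9497+0.1213i
X[6] = 4-5i
X[7] = -4.9497+4.1213i

X = [1, -4.9497-4.1213i, 4+5i, 4.9497-0.1213i, 7, 4.9497+0.1213i, 4-5i, -4.9497+4.1213i]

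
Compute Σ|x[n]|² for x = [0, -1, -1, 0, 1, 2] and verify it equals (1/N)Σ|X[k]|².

Time domain:
Σ|x[n]|² = |0|² + |-1|² + |-1|² + |0|² + |1|² + |2|² = 7.0000

Frequency domain:
(1/6)Σ|X[k]|² = (1/6)(|1|² + |0.5000+4.3301i|² + |-0.5000+0.8660i|² + |-1|² + |-0.5000-0.8660i|² + |0.5000-4.3301i|²) = (1/6)·42.0000 = 7.0000

Both sides agree, confirming Parseval's theorem.

Σ|x[n]|² = (1/N)Σ|X[k]|² = 7.0000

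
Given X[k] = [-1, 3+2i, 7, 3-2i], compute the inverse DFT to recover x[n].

x[n] = (1/4) Σ(k=0 to 3) X[k] · e^(2πikn/4)

Computing each x[n]:
x[0] = 3
x[1] = -3
x[2] = 0
x[3] = -1

x = [3, -3, 0, -1]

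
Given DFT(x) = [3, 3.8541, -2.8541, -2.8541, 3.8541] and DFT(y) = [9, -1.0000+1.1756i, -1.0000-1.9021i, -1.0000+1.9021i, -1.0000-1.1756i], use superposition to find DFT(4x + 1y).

By linearity: DFT(4x + 1y) = 4·DFT(x) + 1·DFT(y)
= 4·[3, 3.8541, -2.8541, -2.8541, 3.8541] + 1·[9, -1.0000+1.1756i, -1.0000-1.9021i, -1.0000+1.9021i, -1.0000-1.1756i]

Computing element-wise:
Z[0] = 4·(3) + 1·(9) = 21
Z[1] = 4·(3.8541) + 1·(-1.0000+1.1756i) = 14.4164+1.1756i
Z[2] = 4·(-2.8541) + 1·(-1.0000-1.9021i) = -12.4164-1.9021i
Z[3] = 4·(-2.8541) + 1·(-1.0000+1.9021i) = -12.4164+1.9021i
Z[4] = 4·(3.8541) + 1·(-1.0000-1.1756i) = 14.4164-1.1756i

DFT(4x + 1y) = 4·X + 1·Y = [21, 14.4164+1.1756i, -12.4164-1.9021i, -12.4164+1.9021i, 14.4164-1.1756i]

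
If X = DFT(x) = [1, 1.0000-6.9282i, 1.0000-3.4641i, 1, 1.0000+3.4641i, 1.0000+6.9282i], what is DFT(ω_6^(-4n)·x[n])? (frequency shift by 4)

Modulation property: DFT(ω_6^(-4n)·x[n]) = X[(k-4) mod 6], so circularly shift X by 4 positions.

X[k-4] = [1.0000-3.4641i, 1, 1.0000+3.4641i, 1.0000+6.9282i, 1, 1.0000-6.9282i]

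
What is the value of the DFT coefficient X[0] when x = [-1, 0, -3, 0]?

X[0] = Σ(n=0 to 3) x[n] · ω_4^0 = Σ x[n]
= (-1) + (0) + (-3) + (0)

X[0] = -4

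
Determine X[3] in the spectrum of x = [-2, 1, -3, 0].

X[3] = Σ(n=0 to 3) x[n] · ω_4^(3n) where ω_4 = e^(-2πi/4)
= (-2)·ω_4^0 + (1)·ω_4^3 + (-3)·ω_4^6 + (0)·ω_4^9

X[3] = 1+1i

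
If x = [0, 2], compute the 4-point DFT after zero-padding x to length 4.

Original 2-point DFT: [2, -2]
Zero-padded 4-point DFT provides frequency interpolation.

DFT_4([x, 0, ...]) = [2, -2i, -2, 2i]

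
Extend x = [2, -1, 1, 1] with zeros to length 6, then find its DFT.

Original 4-point DFT: [3, 1+2i, 3, 1-2i]
Zero-padded 6-point DFT provides frequency interpolation.

DFT_6([x, 0, ...]) = [3, 0, 3.0000+1.7321i, 3, 3.0000-1.7321i, 0]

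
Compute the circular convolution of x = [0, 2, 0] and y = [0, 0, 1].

(x ⊛ y)[n] = Σ(m=0 to 2) x[m] · y[(n-m) mod 3]

Computing each output sample:
(x ⊛ y)[0] = 2
(x ⊛ y)[1] = 0
(x ⊛ y)[2] = 0

x ⊛ y = [2, 0, 0]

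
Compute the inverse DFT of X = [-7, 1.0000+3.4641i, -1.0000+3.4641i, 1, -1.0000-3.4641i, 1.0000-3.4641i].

x[n] = (1/6) Σ(k=0 to 5) X[k] · e^(2πikn/6)

Computing each x[n]:
x[0] = -1
x[1] = -3
x[2] = -1
x[3] = -2
x[4] = -1
x[5] = 1

x = [-1, -3, -1, -2, -1, 1]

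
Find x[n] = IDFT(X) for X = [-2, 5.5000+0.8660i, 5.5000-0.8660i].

x[n] = (1/3) Σ(k=0 to 2) X[k] · e^(2πikn/3)

Computing each x[n]:
x[0] = 3
x[1] = -3
x[2] = -2

x = [3, -3, -2]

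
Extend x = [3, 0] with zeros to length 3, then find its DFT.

Original 2-point DFT: [3, 3]
Zero-padded 3-point DFT provides frequency interpolation.

DFT_3([x, 0, ...]) = [3, 3, 3]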